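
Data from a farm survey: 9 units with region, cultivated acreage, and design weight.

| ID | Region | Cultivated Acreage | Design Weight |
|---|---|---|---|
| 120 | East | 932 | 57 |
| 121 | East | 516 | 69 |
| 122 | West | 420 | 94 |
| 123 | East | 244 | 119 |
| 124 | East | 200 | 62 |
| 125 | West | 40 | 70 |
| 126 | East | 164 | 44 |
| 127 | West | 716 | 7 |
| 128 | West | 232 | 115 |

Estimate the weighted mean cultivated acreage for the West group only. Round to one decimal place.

West rows: 122, 125, 127, 128
Weighted sum = 420×94 + 40×70 + 716×7 + 232×115
  = 73972
Sum of weights = 94 + 70 + 7 + 115 = 286
Weighted mean = 73972 / 286 = 258.64336

258.6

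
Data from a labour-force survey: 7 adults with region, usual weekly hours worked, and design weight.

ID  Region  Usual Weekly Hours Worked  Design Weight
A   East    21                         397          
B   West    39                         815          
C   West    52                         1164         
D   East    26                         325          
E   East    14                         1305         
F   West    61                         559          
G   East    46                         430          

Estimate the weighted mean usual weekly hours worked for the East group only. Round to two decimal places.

East rows: A, D, E, G
Weighted sum = 21×397 + 26×325 + 14×1305 + 46×430
  = 8337 + 8450 + 18270 + 19780 = 54837
Sum of weights = 397 + 325 + 1305 + 430 = 2457
Weighted mean = 54837 / 2457 = 22.318681

22.32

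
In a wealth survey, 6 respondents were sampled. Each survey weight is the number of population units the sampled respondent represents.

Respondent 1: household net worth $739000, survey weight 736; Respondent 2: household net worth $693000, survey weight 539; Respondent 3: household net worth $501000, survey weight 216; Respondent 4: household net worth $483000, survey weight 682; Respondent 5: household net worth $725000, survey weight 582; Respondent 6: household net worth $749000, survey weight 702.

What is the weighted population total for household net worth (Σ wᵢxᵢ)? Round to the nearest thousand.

Weighted total = 739000×736 + 693000×539 + 501000×216 + 483000×682 + 725000×582 + 749000×702
  = 543904000 + 373527000 + 108216000 + 329406000 + 421950000 + 525798000 = 2302801000

2302801000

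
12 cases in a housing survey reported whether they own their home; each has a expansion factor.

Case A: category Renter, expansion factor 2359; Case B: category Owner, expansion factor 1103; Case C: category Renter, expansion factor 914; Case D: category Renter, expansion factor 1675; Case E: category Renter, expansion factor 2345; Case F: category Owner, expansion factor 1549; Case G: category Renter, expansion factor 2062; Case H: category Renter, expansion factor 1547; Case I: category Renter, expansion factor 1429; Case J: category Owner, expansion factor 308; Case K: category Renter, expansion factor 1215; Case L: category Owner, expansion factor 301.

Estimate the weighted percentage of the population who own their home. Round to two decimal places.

19.40

Sum of weights for 'Owner' = 1103 + 1549 + 308 + 301 = 3261
Total weight = 16807
Weighted proportion = 3261 / 16807 = 0.1940263 → 19.40263%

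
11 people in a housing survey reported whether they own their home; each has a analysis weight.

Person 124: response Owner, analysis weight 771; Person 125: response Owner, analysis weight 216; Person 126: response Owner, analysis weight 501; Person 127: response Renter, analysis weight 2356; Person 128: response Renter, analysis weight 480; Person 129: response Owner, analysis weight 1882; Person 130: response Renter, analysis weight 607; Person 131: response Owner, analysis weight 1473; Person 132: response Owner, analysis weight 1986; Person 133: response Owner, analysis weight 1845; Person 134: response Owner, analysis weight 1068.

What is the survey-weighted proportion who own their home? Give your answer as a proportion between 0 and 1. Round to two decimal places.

0.74

Sum of weights for 'Owner' = 771 + 216 + 501 + 1882 + 1473 + 1986 + 1845 + 1068 = 9742
Total weight = 771 + 216 + 501 + 2356 + 480 + 1882 + 607 + 1473 + 1986 + 1845 + 1068 = 13185
Weighted proportion = 9742 / 13185 = 0.73886993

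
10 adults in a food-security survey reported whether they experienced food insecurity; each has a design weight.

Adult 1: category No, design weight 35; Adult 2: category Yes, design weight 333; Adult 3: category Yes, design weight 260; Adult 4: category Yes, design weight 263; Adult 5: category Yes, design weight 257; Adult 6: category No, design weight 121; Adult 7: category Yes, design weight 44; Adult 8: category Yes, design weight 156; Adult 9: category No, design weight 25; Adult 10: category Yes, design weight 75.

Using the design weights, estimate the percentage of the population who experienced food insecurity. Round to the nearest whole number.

Sum of weights for 'Yes' = 333 + 260 + 263 + 257 + 44 + 156 + 75 = 1388
Total weight = 35 + 333 + 260 + 263 + 257 + 121 + 44 + 156 + 25 + 75 = 1569
Weighted proportion = 1388 / 1569 = 0.8846399 → 88.46399%

88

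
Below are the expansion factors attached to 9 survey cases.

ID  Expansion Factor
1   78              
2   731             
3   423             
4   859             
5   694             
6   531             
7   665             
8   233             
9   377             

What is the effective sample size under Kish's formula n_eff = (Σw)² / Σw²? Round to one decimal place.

7.4

Σ wᵢ = 78 + 731 + 423 + 859 + 694 + 531 + 665 + 233 + 377 = 4591
Σ wᵢ² = 6084 + 534361 + 178929 + 737881 + 481636 + 281961 + 442225 + 54289 + 142129 = 2859495
n_eff = 4591² / 2859495 = 21077281 / 2859495 = 7.3709802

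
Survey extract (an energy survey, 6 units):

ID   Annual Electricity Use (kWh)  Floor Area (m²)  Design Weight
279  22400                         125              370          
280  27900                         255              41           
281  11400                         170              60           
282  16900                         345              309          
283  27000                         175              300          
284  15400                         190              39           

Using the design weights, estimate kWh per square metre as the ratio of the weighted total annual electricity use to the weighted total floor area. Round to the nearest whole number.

Σ wᵢ·y = 24038600
Σ wᵢ·x = 125×370 + 255×41 + 170×60 + 345×309 + 175×300 + 190×39
  = 46250 + 10455 + 10200 + 106605 + 52500 + 7410 = 233420
Ratio = 24038600 / 233420 = 102.98432

103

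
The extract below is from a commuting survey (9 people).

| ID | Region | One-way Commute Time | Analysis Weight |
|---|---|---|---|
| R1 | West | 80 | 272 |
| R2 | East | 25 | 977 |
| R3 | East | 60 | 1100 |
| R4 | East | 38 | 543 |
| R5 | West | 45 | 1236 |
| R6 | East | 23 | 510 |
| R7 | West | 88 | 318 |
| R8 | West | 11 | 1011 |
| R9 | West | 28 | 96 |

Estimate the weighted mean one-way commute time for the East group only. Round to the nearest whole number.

39

East rows: R2, R3, R4, R6
Weighted sum = 25×977 + 60×1100 + 38×543 + 23×510
  = 24425 + 66000 + 20634 + 11730 = 122789
Sum of weights = 3130
Weighted mean = 122789 / 3130 = 39.229712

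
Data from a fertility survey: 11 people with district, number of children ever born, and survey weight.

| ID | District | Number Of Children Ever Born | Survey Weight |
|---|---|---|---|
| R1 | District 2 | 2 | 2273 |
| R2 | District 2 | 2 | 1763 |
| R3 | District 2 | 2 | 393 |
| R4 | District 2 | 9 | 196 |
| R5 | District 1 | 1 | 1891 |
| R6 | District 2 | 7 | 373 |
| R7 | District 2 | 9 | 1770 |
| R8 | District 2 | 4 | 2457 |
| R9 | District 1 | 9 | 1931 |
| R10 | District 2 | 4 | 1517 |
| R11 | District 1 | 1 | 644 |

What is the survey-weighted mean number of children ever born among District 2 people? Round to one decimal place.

4.2

District 2 rows: R1, R2, R3, R4, R6, R7, R8, R10
Weighted sum = 2×2273 + 2×1763 + 2×393 + 9×196 + 7×373 + 9×1770 + 4×2457 + 4×1517
  = 4546 + 3526 + 786 + 1764 + 2611 + 15930 + 9828 + 6068 = 45059
Sum of weights = 10742
Weighted mean = 45059 / 10742 = 4.1946565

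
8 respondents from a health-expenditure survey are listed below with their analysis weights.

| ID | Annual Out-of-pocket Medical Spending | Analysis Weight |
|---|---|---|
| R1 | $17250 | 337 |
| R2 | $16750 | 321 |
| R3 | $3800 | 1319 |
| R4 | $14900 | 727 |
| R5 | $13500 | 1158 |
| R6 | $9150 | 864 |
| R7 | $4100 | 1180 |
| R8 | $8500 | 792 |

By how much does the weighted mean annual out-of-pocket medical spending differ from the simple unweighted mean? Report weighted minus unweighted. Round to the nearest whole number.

-1716

Unweighted sum = 17250 + 16750 + 3800 + 14900 + 13500 + 9150 + 4100 + 8500 = 87950
Unweighted mean = 87950 / 8 = 10993.75
Weighted sum = 17250×337 + 16750×321 + 3800×1319 + 14900×727 + 13500×1158 + 9150×864 + 4100×1180 + 8500×792
  = 5813250 + 5376750 + 5012200 + 10832300 + 15633000 + 7905600 + 4838000 + 6732000 = 62143100
Sum of weights = 6698
Weighted mean = 62143100 / 6698 = 9277.8591
Difference (weighted minus unweighted) = -1715.8909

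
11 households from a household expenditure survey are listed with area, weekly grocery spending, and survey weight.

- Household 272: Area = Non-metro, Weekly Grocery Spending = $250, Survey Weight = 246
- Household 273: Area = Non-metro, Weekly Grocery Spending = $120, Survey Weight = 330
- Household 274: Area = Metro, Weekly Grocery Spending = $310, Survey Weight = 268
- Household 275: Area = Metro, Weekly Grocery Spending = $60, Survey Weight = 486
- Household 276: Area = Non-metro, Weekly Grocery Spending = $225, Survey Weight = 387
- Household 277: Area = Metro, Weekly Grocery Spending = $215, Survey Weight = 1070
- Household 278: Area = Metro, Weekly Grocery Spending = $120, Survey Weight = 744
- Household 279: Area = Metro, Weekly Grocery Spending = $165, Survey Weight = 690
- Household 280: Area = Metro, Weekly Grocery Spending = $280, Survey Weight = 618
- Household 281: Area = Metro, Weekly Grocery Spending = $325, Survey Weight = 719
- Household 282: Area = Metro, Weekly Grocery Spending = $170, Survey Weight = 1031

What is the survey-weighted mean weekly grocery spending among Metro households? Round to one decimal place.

200.4

Metro rows: 274, 275, 277, 278, 279, 280, 281, 282
Weighted sum = 310×268 + 60×486 + 215×1070 + 120×744 + 165×690 + 280×618 + 325×719 + 170×1031
  = 1127405
Sum of weights = 268 + 486 + 1070 + 744 + 690 + 618 + 719 + 1031 = 5626
Weighted mean = 1127405 / 5626 = 200.39193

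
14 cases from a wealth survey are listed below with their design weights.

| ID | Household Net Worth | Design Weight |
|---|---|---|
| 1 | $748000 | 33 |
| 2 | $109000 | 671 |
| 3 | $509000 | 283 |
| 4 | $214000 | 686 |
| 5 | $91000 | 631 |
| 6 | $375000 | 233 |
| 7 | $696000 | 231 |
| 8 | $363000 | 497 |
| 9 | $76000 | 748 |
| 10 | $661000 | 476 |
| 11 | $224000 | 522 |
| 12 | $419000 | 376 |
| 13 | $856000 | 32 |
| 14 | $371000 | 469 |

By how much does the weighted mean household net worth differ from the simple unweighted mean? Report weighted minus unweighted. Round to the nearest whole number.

Unweighted sum = 5712000
Unweighted mean = 5712000 / 14 = 408000
Weighted sum = 1722004000
Sum of weights = 5888
Weighted mean = 1722004000 / 5888 = 292459.92
Difference (weighted minus unweighted) = -115540.08

-115540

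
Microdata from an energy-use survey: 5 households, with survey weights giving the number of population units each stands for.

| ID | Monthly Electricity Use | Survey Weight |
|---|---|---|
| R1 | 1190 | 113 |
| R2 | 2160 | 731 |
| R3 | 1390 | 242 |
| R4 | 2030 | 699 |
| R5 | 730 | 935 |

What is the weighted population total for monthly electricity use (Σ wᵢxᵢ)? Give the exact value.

Weighted total = 1190×113 + 2160×731 + 1390×242 + 2030×699 + 730×935
  = 134470 + 1578960 + 336380 + 1418970 + 682550 = 4151330

4151330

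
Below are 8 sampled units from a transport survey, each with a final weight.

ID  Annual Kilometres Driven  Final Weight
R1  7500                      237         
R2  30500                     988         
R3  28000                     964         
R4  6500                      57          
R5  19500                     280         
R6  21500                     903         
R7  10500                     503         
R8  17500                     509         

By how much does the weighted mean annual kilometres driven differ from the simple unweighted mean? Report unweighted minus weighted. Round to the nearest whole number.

-4456

Unweighted sum = 7500 + 30500 + 28000 + 6500 + 19500 + 21500 + 10500 + 17500 = 141500
Unweighted mean = 141500 / 8 = 17687.5
Weighted sum = 7500×237 + 30500×988 + 28000×964 + 6500×57 + 19500×280 + 21500×903 + 10500×503 + 17500×509
  = 1777500 + 30134000 + 26992000 + 370500 + 5460000 + 19414500 + 5281500 + 8907500 = 98337500
Sum of weights = 237 + 988 + 964 + 57 + 280 + 903 + 503 + 509 = 4441
Weighted mean = 98337500 / 4441 = 22143.098
Difference (unweighted minus weighted) = -4455.5984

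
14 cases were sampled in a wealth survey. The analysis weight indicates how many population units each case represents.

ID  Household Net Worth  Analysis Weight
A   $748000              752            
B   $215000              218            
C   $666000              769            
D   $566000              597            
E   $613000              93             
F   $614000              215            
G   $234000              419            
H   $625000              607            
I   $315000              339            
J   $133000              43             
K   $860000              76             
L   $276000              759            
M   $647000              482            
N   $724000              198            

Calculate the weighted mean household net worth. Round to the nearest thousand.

533000

Weighted sum = 2968416000
Sum of weights = 5567
Weighted mean = 2968416000 / 5567 = 533216.45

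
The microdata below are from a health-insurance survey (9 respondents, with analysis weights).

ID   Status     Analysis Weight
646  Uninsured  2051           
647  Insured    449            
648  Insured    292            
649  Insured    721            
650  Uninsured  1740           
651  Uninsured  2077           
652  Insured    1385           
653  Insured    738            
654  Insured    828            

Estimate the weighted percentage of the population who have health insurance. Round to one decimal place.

42.9

Sum of weights for 'Insured' = 449 + 292 + 721 + 1385 + 738 + 828 = 4413
Total weight = 2051 + 449 + 292 + 721 + 1740 + 2077 + 1385 + 738 + 828 = 10281
Weighted proportion = 4413 / 10281 = 0.4292384 → 42.92384%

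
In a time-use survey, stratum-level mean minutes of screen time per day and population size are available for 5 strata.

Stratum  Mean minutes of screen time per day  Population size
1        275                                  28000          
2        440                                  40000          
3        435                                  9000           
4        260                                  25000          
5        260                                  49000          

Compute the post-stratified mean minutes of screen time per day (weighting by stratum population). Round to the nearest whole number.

Σ Nₕ·x̄ₕ = 48455000
Σ Nₕ = 28000 + 40000 + 9000 + 25000 + 49000 = 151000
Overall mean = 48455000 / 151000 = 320.89404

321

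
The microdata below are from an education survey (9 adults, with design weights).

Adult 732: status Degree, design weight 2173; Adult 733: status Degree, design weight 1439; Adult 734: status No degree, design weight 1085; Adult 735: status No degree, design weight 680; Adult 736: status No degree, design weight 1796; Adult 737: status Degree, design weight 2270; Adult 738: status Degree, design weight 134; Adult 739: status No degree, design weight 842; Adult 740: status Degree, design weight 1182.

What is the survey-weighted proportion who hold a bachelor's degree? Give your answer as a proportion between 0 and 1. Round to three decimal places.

Sum of weights for 'Degree' = 2173 + 1439 + 2270 + 134 + 1182 = 7198
Total weight = 2173 + 1439 + 1085 + 680 + 1796 + 2270 + 134 + 842 + 1182 = 11601
Weighted proportion = 7198 / 11601 = 0.62046375

0.620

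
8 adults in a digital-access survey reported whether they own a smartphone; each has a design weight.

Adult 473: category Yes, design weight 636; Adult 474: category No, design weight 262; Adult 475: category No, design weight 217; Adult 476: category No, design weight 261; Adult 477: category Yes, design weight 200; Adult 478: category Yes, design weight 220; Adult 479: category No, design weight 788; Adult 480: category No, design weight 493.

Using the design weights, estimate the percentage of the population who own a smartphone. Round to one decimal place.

Sum of weights for 'Yes' = 636 + 200 + 220 = 1056
Total weight = 636 + 262 + 217 + 261 + 200 + 220 + 788 + 493 = 3077
Weighted proportion = 1056 / 3077 = 0.34319142 → 34.319142%

34.3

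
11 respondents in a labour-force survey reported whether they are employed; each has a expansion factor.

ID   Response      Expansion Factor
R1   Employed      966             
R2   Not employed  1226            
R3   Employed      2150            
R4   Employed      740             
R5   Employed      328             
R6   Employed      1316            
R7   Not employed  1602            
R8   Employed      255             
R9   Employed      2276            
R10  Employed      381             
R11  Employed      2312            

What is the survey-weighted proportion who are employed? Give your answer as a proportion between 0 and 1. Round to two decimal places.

Sum of weights for 'Employed' = 966 + 2150 + 740 + 328 + 1316 + 255 + 2276 + 381 + 2312 = 10724
Total weight = 966 + 1226 + 2150 + 740 + 328 + 1316 + 1602 + 255 + 2276 + 381 + 2312 = 13552
Weighted proportion = 10724 / 13552 = 0.79132231

0.79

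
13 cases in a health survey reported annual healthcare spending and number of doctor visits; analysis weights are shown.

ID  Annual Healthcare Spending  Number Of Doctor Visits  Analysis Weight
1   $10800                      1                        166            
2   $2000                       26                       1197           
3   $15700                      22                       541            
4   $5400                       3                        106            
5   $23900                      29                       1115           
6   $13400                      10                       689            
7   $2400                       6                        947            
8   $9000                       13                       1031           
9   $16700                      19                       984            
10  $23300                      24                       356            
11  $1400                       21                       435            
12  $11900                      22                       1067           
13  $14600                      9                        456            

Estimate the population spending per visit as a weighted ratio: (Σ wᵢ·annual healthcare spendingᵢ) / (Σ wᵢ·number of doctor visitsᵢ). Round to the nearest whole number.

Σ wᵢ·y = 105377300
Σ wᵢ·x = 165771
Ratio = 105377300 / 165771 = 635.67994

636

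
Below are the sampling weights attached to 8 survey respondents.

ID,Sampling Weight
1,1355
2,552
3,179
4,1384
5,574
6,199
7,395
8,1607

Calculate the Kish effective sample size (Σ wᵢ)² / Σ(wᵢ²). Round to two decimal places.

Σ wᵢ = 6245
Σ wᵢ² = 1836025 + 304704 + 32041 + 1915456 + 329476 + 39601 + 156025 + 2582449 = 7195777
n_eff = 6245² / 7195777 = 39000025 / 7195777 = 5.419849

5.42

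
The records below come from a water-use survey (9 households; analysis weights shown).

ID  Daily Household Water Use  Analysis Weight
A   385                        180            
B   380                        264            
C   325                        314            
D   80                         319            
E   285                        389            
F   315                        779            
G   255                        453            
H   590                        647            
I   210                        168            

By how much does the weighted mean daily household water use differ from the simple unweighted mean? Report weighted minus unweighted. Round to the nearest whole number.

24

Unweighted sum = 385 + 380 + 325 + 80 + 285 + 315 + 255 + 590 + 210 = 2825
Unweighted mean = 2825 / 9 = 313.88889
Weighted sum = 385×180 + 380×264 + 325×314 + 80×319 + 285×389 + 315×779 + 255×453 + 590×647 + 210×168
  = 1185965
Sum of weights = 180 + 264 + 314 + 319 + 389 + 779 + 453 + 647 + 168 = 3513
Weighted mean = 1185965 / 3513 = 337.59323
Difference (weighted minus unweighted) = 23.704336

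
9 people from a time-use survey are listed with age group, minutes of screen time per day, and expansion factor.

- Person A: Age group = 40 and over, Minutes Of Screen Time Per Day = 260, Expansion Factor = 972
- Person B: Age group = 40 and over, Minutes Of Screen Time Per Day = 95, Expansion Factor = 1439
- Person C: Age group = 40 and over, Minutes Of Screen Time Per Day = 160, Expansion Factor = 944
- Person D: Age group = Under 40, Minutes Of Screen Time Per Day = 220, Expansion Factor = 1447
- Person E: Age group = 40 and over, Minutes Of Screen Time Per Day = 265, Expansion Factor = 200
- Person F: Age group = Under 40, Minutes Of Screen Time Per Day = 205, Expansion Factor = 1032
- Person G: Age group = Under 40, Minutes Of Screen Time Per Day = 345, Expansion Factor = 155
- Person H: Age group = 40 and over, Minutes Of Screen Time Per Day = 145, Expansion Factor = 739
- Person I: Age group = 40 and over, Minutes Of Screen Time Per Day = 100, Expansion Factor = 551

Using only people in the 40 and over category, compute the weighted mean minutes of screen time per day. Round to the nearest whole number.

156

40 and over rows: A, B, C, E, H, I
Weighted sum = 260×972 + 95×1439 + 160×944 + 265×200 + 145×739 + 100×551
  = 252720 + 136705 + 151040 + 53000 + 107155 + 55100 = 755720
Sum of weights = 972 + 1439 + 944 + 200 + 739 + 551 = 4845
Weighted mean = 755720 / 4845 = 155.97936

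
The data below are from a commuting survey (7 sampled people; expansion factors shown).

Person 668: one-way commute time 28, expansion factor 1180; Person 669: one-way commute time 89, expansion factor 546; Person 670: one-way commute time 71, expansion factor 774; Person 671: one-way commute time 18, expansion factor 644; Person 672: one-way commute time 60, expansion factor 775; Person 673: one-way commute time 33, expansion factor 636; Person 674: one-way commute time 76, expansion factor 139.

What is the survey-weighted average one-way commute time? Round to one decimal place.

Weighted sum = 28×1180 + 89×546 + 71×774 + 18×644 + 60×775 + 33×636 + 76×139
  = 226232
Sum of weights = 1180 + 546 + 774 + 644 + 775 + 636 + 139 = 4694
Weighted mean = 226232 / 4694 = 48.195995

48.2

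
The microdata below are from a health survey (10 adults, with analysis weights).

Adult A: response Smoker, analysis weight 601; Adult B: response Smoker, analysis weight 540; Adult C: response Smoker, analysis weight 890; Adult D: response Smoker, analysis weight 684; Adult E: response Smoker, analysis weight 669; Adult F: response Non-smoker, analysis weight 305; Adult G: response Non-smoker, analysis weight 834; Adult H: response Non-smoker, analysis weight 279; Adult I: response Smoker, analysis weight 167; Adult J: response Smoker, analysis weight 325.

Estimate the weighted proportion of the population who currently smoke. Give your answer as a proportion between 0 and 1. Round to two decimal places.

Sum of weights for 'Smoker' = 601 + 540 + 890 + 684 + 669 + 167 + 325 = 3876
Total weight = 601 + 540 + 890 + 684 + 669 + 305 + 834 + 279 + 167 + 325 = 5294
Weighted proportion = 3876 / 5294 = 0.7321496

0.73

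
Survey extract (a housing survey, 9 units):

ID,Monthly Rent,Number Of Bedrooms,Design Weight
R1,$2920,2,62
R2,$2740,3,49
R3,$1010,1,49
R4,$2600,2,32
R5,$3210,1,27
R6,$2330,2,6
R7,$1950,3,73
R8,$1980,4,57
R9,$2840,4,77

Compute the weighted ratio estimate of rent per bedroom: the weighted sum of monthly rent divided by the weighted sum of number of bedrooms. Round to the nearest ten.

870

Σ wᵢ·y = 2920×62 + 2740×49 + 1010×49 + 2600×32 + 3210×27 + 2330×6 + 1950×73 + 1980×57 + 2840×77
  = 181040 + 134260 + 49490 + 83200 + 86670 + 13980 + 142350 + 112860 + 218680 = 1022530
Σ wᵢ·x = 2×62 + 3×49 + 1×49 + 2×32 + 1×27 + 2×6 + 3×73 + 4×57 + 4×77
  = 124 + 147 + 49 + 64 + 27 + 12 + 219 + 228 + 308 = 1178
Ratio = 1022530 / 1178 = 868.02207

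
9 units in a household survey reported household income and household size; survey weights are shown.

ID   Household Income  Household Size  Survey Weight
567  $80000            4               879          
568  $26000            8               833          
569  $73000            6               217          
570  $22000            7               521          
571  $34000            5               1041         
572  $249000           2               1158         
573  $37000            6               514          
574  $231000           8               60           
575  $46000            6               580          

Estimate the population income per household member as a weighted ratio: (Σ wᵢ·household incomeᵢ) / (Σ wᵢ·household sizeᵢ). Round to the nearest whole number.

16925

Σ wᵢ·y = 502575000
Σ wᵢ·x = 4×879 + 8×833 + 6×217 + 7×521 + 5×1041 + 2×1158 + 6×514 + 8×60 + 6×580
  = 3516 + 6664 + 1302 + 3647 + 5205 + 2316 + 3084 + 480 + 3480 = 29694
Ratio = 502575000 / 29694 = 16925.136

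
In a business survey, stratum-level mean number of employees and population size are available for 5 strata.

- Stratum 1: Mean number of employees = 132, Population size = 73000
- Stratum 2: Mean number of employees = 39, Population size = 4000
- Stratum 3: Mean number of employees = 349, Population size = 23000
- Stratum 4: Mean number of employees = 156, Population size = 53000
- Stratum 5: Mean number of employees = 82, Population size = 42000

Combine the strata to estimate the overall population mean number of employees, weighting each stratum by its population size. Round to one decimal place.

Σ Nₕ·x̄ₕ = 132×73000 + 39×4000 + 349×23000 + 156×53000 + 82×42000
  = 9636000 + 156000 + 8027000 + 8268000 + 3444000 = 29531000
Σ Nₕ = 73000 + 4000 + 23000 + 53000 + 42000 = 195000
Overall mean = 29531000 / 195000 = 151.44103

151.4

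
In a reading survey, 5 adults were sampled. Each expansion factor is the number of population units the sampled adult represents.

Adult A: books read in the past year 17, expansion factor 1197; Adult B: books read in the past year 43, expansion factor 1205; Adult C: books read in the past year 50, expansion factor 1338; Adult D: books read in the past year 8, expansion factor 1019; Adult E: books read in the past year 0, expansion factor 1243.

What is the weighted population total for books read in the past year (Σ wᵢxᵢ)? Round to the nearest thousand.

Weighted total = 17×1197 + 43×1205 + 50×1338 + 8×1019 + 0×1243
  = 20349 + 51815 + 66900 + 8152 + 0 = 147216

147000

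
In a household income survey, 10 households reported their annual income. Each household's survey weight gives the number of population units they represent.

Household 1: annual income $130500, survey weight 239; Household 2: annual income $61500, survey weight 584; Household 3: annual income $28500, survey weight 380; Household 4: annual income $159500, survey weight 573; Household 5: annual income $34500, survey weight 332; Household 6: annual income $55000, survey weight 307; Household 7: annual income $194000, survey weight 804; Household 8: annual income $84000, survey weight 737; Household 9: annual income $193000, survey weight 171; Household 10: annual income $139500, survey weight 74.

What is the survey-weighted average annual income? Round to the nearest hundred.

Weighted sum = 458878000
Sum of weights = 4201
Weighted mean = 458878000 / 4201 = 109230.66

109200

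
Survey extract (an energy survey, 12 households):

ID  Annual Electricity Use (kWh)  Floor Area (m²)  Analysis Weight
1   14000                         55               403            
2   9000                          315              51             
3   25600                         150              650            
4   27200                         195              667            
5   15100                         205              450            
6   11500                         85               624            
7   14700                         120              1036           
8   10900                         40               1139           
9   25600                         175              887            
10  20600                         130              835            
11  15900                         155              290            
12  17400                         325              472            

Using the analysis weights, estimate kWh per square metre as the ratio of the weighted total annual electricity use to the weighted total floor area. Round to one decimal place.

129.6

Σ wᵢ·y = 135230700
Σ wᵢ·x = 55×403 + 315×51 + 150×650 + 195×667 + 205×450 + 85×624 + 120×1036 + 40×1139 + 175×887 + 130×835 + 155×290 + 325×472
  = 22165 + 16065 + 97500 + 130065 + 92250 + 53040 + 124320 + 45560 + 155225 + 108550 + 44950 + 153400 = 1043090
Ratio = 135230700 / 1043090 = 129.64433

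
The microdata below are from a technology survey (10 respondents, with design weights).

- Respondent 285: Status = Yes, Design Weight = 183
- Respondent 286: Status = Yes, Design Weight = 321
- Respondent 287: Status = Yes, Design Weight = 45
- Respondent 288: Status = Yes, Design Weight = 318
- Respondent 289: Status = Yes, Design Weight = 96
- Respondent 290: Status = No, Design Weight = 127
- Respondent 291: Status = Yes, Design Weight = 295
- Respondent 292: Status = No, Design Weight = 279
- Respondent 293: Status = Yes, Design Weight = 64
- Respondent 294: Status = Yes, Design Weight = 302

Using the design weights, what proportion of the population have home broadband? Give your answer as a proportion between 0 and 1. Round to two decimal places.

Sum of weights for 'Yes' = 183 + 321 + 45 + 318 + 96 + 295 + 64 + 302 = 1624
Total weight = 183 + 321 + 45 + 318 + 96 + 127 + 295 + 279 + 64 + 302 = 2030
Weighted proportion = 1624 / 2030 = 0.8

0.80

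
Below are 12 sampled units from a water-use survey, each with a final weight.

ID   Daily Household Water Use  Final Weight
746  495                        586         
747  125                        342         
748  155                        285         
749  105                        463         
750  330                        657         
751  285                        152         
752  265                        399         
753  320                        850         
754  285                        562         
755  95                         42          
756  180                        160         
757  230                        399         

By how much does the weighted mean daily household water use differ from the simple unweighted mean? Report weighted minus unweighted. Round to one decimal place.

Unweighted sum = 495 + 125 + 155 + 105 + 330 + 285 + 265 + 320 + 285 + 95 + 180 + 230 = 2870
Unweighted mean = 2870 / 12 = 239.16667
Weighted sum = 495×586 + 125×342 + 155×285 + 105×463 + 330×657 + 285×152 + 265×399 + 320×850 + 285×562 + 95×42 + 180×160 + 230×399
  = 290070 + 42750 + 44175 + 48615 + 216810 + 43320 + 105735 + 272000 + 160170 + 3990 + 28800 + 91770 = 1348205
Sum of weights = 4897
Weighted mean = 1348205 / 4897 = 275.31244
Difference (weighted minus unweighted) = 36.14577

36.1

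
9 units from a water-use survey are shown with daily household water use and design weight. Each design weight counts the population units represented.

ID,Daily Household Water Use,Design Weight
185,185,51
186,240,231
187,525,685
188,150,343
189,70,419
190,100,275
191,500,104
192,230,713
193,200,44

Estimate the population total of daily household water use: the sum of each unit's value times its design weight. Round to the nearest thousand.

Weighted total = 185×51 + 240×231 + 525×685 + 150×343 + 70×419 + 100×275 + 500×104 + 230×713 + 200×44
  = 9435 + 55440 + 359625 + 51450 + 29330 + 27500 + 52000 + 163990 + 8800 = 757570

758000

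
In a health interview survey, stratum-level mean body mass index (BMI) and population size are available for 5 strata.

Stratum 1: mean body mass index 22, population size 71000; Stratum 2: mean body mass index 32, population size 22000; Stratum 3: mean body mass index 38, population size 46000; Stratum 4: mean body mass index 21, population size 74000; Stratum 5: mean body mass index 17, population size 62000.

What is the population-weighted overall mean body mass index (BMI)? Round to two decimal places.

Σ Nₕ·x̄ₕ = 22×71000 + 32×22000 + 38×46000 + 21×74000 + 17×62000
  = 6622000
Σ Nₕ = 71000 + 22000 + 46000 + 74000 + 62000 = 275000
Overall mean = 6622000 / 275000 = 24.08

24.08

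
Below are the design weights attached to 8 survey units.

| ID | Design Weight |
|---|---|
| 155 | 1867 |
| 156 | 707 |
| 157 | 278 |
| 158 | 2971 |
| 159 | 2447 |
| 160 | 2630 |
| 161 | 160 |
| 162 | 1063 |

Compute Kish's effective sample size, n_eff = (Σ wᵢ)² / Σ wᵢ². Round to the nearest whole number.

5

Σ wᵢ = 1867 + 707 + 278 + 2971 + 2447 + 2630 + 160 + 1063 = 12123
Σ wᵢ² = 3485689 + 499849 + 77284 + 8826841 + 5987809 + 6916900 + 25600 + 1129969 = 26949941
n_eff = 12123² / 26949941 = 146967129 / 26949941 = 5.4533377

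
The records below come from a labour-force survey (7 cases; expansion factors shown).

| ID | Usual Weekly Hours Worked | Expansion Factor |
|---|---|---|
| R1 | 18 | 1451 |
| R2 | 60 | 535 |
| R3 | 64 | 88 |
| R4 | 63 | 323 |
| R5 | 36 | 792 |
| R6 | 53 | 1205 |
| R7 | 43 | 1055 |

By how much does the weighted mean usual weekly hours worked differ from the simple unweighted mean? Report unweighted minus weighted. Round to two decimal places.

Unweighted sum = 18 + 60 + 64 + 63 + 36 + 53 + 43 = 337
Unweighted mean = 337 / 7 = 48.142857
Weighted sum = 18×1451 + 60×535 + 64×88 + 63×323 + 36×792 + 53×1205 + 43×1055
  = 26118 + 32100 + 5632 + 20349 + 28512 + 63865 + 45365 = 221941
Sum of weights = 1451 + 535 + 88 + 323 + 792 + 1205 + 1055 = 5449
Weighted mean = 221941 / 5449 = 40.730593
Difference (unweighted minus weighted) = 7.4122644

7.41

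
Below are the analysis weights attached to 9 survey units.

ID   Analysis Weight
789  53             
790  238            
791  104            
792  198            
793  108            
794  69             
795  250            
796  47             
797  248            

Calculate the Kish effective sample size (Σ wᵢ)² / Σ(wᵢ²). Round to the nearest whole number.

7

Σ wᵢ = 53 + 238 + 104 + 198 + 108 + 69 + 250 + 47 + 248 = 1315
Σ wᵢ² = 2809 + 56644 + 10816 + 39204 + 11664 + 4761 + 62500 + 2209 + 61504 = 252111
n_eff = 1315² / 252111 = 1729225 / 252111 = 6.8589827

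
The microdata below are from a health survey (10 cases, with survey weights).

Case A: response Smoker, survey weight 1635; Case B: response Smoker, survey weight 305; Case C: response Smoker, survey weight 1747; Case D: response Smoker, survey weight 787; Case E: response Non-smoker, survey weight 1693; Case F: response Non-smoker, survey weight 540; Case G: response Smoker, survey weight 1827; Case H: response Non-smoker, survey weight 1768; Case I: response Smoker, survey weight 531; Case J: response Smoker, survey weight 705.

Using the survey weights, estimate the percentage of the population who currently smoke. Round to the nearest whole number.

65

Sum of weights for 'Smoker' = 1635 + 305 + 1747 + 787 + 1827 + 531 + 705 = 7537
Total weight = 1635 + 305 + 1747 + 787 + 1693 + 540 + 1827 + 1768 + 531 + 705 = 11538
Weighted proportion = 7537 / 11538 = 0.6532328 → 65.32328%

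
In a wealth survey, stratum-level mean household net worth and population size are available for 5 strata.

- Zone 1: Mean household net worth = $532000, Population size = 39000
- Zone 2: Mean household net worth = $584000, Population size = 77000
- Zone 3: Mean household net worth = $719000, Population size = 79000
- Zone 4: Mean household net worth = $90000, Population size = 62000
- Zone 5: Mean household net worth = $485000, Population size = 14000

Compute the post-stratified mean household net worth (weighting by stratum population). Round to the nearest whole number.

497738

Σ Nₕ·x̄ₕ = 532000×39000 + 584000×77000 + 719000×79000 + 90000×62000 + 485000×14000
  = 20748000000 + 44968000000 + 56801000000 + 5580000000 + 6790000000 = 134887000000
Σ Nₕ = 39000 + 77000 + 79000 + 62000 + 14000 = 271000
Overall mean = 134887000000 / 271000 = 497738.01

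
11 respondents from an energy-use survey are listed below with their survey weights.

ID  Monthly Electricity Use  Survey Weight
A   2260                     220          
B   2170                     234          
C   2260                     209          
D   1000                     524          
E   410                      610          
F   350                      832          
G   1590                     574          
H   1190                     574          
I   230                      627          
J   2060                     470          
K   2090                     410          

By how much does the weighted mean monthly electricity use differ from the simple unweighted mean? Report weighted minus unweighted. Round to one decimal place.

-263.2

Unweighted sum = 2260 + 2170 + 2260 + 1000 + 410 + 350 + 1590 + 1190 + 230 + 2060 + 2090 = 15610
Unweighted mean = 15610 / 11 = 1419.0909
Weighted sum = 2260×220 + 2170×234 + 2260×209 + 1000×524 + 410×610 + 350×832 + 1590×574 + 1190×574 + 230×627 + 2060×470 + 2090×410
  = 497200 + 507780 + 472340 + 524000 + 250100 + 291200 + 912660 + 683060 + 144210 + 968200 + 856900 = 6107650
Sum of weights = 220 + 234 + 209 + 524 + 610 + 832 + 574 + 574 + 627 + 470 + 410 = 5284
Weighted mean = 6107650 / 5284 = 1155.8762
Difference (weighted minus unweighted) = -263.21468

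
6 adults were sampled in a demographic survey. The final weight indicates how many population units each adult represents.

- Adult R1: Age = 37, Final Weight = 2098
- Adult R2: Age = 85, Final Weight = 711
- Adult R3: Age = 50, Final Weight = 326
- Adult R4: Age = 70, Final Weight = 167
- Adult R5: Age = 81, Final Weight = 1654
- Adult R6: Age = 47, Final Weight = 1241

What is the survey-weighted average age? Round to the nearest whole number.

Weighted sum = 37×2098 + 85×711 + 50×326 + 70×167 + 81×1654 + 47×1241
  = 77626 + 60435 + 16300 + 11690 + 133974 + 58327 = 358352
Sum of weights = 6197
Weighted mean = 358352 / 6197 = 57.82669

58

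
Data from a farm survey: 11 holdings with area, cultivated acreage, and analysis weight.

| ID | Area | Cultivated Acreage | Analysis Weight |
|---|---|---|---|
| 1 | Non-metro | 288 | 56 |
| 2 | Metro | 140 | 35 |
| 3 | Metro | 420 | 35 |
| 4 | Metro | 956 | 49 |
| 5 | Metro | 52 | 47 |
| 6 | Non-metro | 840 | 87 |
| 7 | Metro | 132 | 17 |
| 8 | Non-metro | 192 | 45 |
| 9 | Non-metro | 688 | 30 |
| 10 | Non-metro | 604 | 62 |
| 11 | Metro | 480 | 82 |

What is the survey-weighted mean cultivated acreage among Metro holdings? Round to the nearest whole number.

Metro rows: 2, 3, 4, 5, 7, 11
Weighted sum = 140×35 + 420×35 + 956×49 + 52×47 + 132×17 + 480×82
  = 110492
Sum of weights = 265
Weighted mean = 110492 / 265 = 416.95094

417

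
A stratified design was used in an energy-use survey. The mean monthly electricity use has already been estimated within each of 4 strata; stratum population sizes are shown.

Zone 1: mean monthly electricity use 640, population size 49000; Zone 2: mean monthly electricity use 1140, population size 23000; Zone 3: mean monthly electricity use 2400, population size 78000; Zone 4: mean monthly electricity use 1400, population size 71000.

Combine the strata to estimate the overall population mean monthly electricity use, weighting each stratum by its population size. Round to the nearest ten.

Σ Nₕ·x̄ₕ = 640×49000 + 1140×23000 + 2400×78000 + 1400×71000
  = 31360000 + 26220000 + 187200000 + 99400000 = 344180000
Σ Nₕ = 49000 + 23000 + 78000 + 71000 = 221000
Overall mean = 344180000 / 221000 = 1557.3756

1560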